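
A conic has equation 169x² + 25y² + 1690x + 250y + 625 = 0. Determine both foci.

169(x² + 10x) + 25(y² + 10y) = -625
169(x + 5)² + 25(y + 5)² = -625 + 4225 + 625 = 4225
Divide through by 4225 to get (x + 5)²/25 + (y + 5)²/169 = 1.
Ellipse, center (-5, -5), major axis vertical; a² = 169, b² = 25.
c² = a² - b² = 169 - 25 = 144, so c = 12.
Foci lie on the vertical axis through the center: (h, k ± c).

(-5, -17) and (-5, 7)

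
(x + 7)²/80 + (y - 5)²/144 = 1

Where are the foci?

Center (-7, 5). The larger denominator 144 sits under the y-term, so the major axis is vertical; a² = 144, b² = 80.
c² = a² - b² = 144 - 80 = 64, so c = 8.
Foci lie on the vertical axis through the center: (h, k ± c).

(-7, -3) and (-7, 13)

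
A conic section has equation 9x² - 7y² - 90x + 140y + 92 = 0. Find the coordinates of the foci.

(5, -2) and (5, 22)

Group the x- and y-terms: 9(x² - 10x) -7(y² - 20y) = -92
9(x - 5)² -7(y - 10)² = -92 + 225 - 700 = -567
Divide by -567: (y - 10)²/81 - (x - 5)²/63 = 1
Hyperbola, center (5, 10), transverse axis vertical; a² = 81, b² = 63.
c² = a² + b² = 81 + 63 = 144, so c = 12.
Foci lie on the vertical axis through the center: (h, k ± c).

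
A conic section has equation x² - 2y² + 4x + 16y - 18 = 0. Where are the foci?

Group: (x² + 4x) -2(y² - 8y) = 18
Complete the square: (x + 2)² -2(y - 4)² = 18 + 4 - 32 = -10
Divide by -10: (y - 4)²/5 - (x + 2)²/10 = 1
Hyperbola, center (-2, 4), transverse axis vertical; a² = 5, b² = 10.
c² = a² + b² = 5 + 10 = 15, so c = √15.
Foci lie on the vertical axis through the center: (h, k ± c).

(-2, 4 - √15) and (-2, 4 + √15)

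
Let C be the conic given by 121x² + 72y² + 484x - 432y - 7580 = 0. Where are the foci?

(-2, -4) and (-2, 10)

Collect terms: 121(x² + 4x) + 72(y² - 6y) = 7580
Completing the square gives 121(x + 2)² + 72(y - 3)² = 7580 + 484 + 648 = 8712.
Divide through by 8712 to get (x + 2)²/72 + (y - 3)²/121 = 1.
Ellipse, center (-2, 3), major axis vertical; a² = 121, b² = 72.
c² = a² - b² = 121 - 72 = 49, so c = 7.
Foci lie on the vertical axis through the center: (h, k ± c).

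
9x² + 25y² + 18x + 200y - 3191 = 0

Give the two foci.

Group: 9(x² + 2x) + 25(y² + 8y) = 3191
Completing the square gives 9(x + 1)² + 25(y + 4)² = 3191 + 9 + 400 = 3600.
Divide through by 3600 to get (x + 1)²/400 + (y + 4)²/144 = 1.
Ellipse, center (-1, -4), major axis horizontal; a² = 400, b² = 144.
c² = a² - b² = 400 - 144 = 256, so c = 16.
Foci lie on the horizontal axis through the center: (h ± c, k).

(-17, -4) and (15, -4)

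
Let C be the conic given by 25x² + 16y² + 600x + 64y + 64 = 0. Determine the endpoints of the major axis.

(-12, -17) and (-12, 13)

25(x² + 24x) + 16(y² + 4y) = -64
25(x + 12)² + 16(y + 2)² = -64 + 3600 + 64 = 3600
Divide by 3600: (x + 12)²/144 + (y + 2)²/225 = 1
Ellipse, center (-12, -2), major axis vertical; a² = 225, b² = 144.
a = 15. Vertices at (h, k ± a).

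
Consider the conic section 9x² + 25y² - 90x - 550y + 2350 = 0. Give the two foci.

(-3, 11) and (13, 11)

Group: 9(x² - 10x) + 25(y² - 22y) = -2350
Completing the square gives 9(x - 5)² + 25(y - 11)² = -2350 + 225 + 3025 = 900.
Divide through by 900 to get (x - 5)²/100 + (y - 11)²/36 = 1.
Ellipse, center (5, 11), major axis horizontal; a² = 100, b² = 36.
c² = a² - b² = 100 - 36 = 64, so c = 8.
Foci lie on the horizontal axis through the center: (h ± c, k).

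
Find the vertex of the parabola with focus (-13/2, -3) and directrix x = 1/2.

(-3, -3)

The vertex is the midpoint between the focus and the directrix along the axis of symmetry.
Axis is horizontal (directrix is vertical). Vertex x-coordinate = (-13/2 + 1/2)/2 = -3; y-coordinate = -3.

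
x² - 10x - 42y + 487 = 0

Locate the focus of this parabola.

Only x is squared. Complete the square in x: (x - 5)² = 42(y - 11).
Vertex (5, 11); 4p = 42 so p = 21/2. Opens up.
Focus is p units from the vertex along the axis: (h, k + p).

(5, 43/2)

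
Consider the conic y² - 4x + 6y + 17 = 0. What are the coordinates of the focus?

Only y is squared. Complete the square in y: (y + 3)² = 4(x - 2).
Vertex (2, -3); 4p = 4 so p = 1. Opens right.
Focus is p units from the vertex along the axis: (h + p, k).

(3, -3)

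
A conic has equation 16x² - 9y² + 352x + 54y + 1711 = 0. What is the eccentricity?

Group the x- and y-terms: 16(x² + 22x) -9(y² - 6y) = -1711
16(x + 11)² -9(y - 3)² = -1711 + 1936 - 81 = 144
Dividing both sides by 144: (x + 11)²/9 - (y - 3)²/16 = 1
Hyperbola, center (-11, 3), transverse axis horizontal; a² = 9, b² = 16.
c² = a² + b² = 25, so c = 5.
e = c/a = 5/3.

e = 5/3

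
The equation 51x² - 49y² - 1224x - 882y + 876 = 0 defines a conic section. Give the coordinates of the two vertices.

(5, -9) and (19, -9)

Group: 51(x² - 24x) -49(y² + 18y) = -876
Complete the square in x and y: 51(x - 12)² -49(y + 9)² = -876 + 7344 - 3969 = 2499
Divide by 2499: (x - 12)²/49 - (y + 9)²/51 = 1
Hyperbola, center (12, -9), transverse axis horizontal; a² = 49, b² = 51.
a = 7. Vertices at (h ± a, k).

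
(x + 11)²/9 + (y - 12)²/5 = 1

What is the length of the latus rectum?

Center (-11, 12). The larger denominator 9 sits under the x-term, so the major axis is horizontal; a² = 9, b² = 5.
Latus rectum length = 2b²/a = 2·5/3 = 10/3.

10/3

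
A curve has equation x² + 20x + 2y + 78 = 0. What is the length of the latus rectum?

2

Only x is squared. Complete the square in x: (x + 10)² = -2(y - 11).
Vertex (-10, 11); 4p = -2 so p = -1/2. Opens down.
Latus rectum length = |4p| = 2.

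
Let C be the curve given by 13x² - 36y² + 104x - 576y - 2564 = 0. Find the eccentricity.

Rearranging, 13(x² + 8x) -36(y² + 16y) = 2564.
Completing the square gives 13(x + 4)² -36(y + 8)² = 2564 + 208 - 2304 = 468.
Divide by 468: (x + 4)²/36 - (y + 8)²/13 = 1
Hyperbola, center (-4, -8), transverse axis horizontal; a² = 36, b² = 13.
c² = a² + b² = 49, so c = 7.
e = c/a = 7/6.

e = 7/6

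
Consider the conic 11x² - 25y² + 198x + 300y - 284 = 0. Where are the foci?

Group: 11(x² + 18x) -25(y² - 12y) = 284
Complete the square: 11(x + 9)² -25(y - 6)² = 284 + 891 - 900 = 275
Dividing both sides by 275: (x + 9)²/25 - (y - 6)²/11 = 1
Hyperbola, center (-9, 6), transverse axis horizontal; a² = 25, b² = 11.
c² = a² + b² = 25 + 11 = 36, so c = 6.
Foci lie on the horizontal axis through the center: (h ± c, k).

(-15, 6) and (-3, 6)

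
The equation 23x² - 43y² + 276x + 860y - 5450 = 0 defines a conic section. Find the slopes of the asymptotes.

Rearranging, 23(x² + 12x) -43(y² - 20y) = 5450.
23(x + 6)² -43(y - 10)² = 5450 + 828 - 4300 = 1978
Divide by 1978: (x + 6)²/86 - (y - 10)²/46 = 1
Hyperbola, center (-6, 10), transverse axis horizontal; a² = 86, b² = 46.
For a horizontal hyperbola the asymptotes have slope ±b/a.
Here that is ±√46/√86 = ±√989/43.

√989/43 and -√989/43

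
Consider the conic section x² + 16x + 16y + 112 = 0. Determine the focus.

Only x is squared. Complete the square in x: (x + 8)² = -16(y + 3).
Vertex (-8, -3); 4p = -16 so p = -4. Opens down.
Focus is p units from the vertex along the axis: (h, k + p).

(-8, -7)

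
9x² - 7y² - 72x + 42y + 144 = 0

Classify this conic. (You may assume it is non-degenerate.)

hyperbola

No xy term. Coefficients of x² and y² are A = 9, C = -7.
A and C have opposite signs ⇒ hyperbola.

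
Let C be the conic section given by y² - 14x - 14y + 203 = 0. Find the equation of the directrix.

x = 15/2

Only y is squared. Complete the square in y: (y - 7)² = 14(x - 11).
Vertex (11, 7); 4p = 14 so p = 7/2. Opens right.
Directrix is the vertical line x = h − p = 11 − (7/2) = 15/2.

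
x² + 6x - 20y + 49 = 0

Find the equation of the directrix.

Only x is squared. Complete the square in x: (x + 3)² = 20(y - 2).
Vertex (-3, 2); 4p = 20 so p = 5. Opens up.
Directrix is the horizontal line y = k − p = 2 − (5) = -3.

y = -3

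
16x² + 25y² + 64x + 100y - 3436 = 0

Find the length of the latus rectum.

96/5

Rearranging, 16(x² + 4x) + 25(y² + 4y) = 3436.
16(x + 2)² + 25(y + 2)² = 3436 + 64 + 100 = 3600
Divide through by 3600 to get (x + 2)²/225 + (y + 2)²/144 = 1.
Ellipse, center (-2, -2), major axis horizontal; a² = 225, b² = 144.
Latus rectum length = 2b²/a = 2·144/15 = 96/5.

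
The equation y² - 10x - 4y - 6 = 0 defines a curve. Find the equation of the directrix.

Only y is squared. Complete the square in y: (y - 2)² = 10(x + 1).
Vertex (-1, 2); 4p = 10 so p = 5/2. Opens right.
Directrix is the vertical line x = h − p = -1 − (5/2) = -7/2.

x = -7/2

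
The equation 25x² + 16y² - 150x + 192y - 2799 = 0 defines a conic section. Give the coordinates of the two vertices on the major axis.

Group the x- and y-terms: 25(x² - 6x) + 16(y² + 12y) = 2799
Complete the square: 25(x - 3)² + 16(y + 6)² = 2799 + 225 + 576 = 3600
Divide through by 3600 to get (x - 3)²/144 + (y + 6)²/225 = 1.
Ellipse, center (3, -6), major axis vertical; a² = 225, b² = 144.
a = 15. Vertices at (h, k ± a).

(3, -21) and (3, 9)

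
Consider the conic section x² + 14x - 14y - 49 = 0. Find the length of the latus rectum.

Only x is squared. Complete the square in x: (x + 7)² = 14(y + 7).
Vertex (-7, -7); 4p = 14 so p = 7/2. Opens up.
Latus rectum length = |4p| = 14.

14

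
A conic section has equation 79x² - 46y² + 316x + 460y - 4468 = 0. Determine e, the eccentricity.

79(x² + 4x) -46(y² - 10y) = 4468
Complete the square in x and y: 79(x + 2)² -46(y - 5)² = 4468 + 316 - 1150 = 3634
Dividing both sides by 3634: (x + 2)²/46 - (y - 5)²/79 = 1
Hyperbola, center (-2, 5), transverse axis horizontal; a² = 46, b² = 79.
c² = a² + b² = 125, so c = 5√5.
e = c/a = 5√5/√46 = 5√230/46.

e = 5√230/46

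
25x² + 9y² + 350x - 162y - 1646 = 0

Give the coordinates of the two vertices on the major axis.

(-7, -11) and (-7, 29)

Group: 25(x² + 14x) + 9(y² - 18y) = 1646
25(x + 7)² + 9(y - 9)² = 1646 + 1225 + 729 = 3600
Dividing both sides by 3600: (x + 7)²/144 + (y - 9)²/400 = 1
Ellipse, center (-7, 9), major axis vertical; a² = 400, b² = 144.
a = 20. Vertices at (h, k ± a).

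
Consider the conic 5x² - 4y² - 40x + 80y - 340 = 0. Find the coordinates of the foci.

(1, 10) and (7, 10)

Collect terms: 5(x² - 8x) -4(y² - 20y) = 340
5(x - 4)² -4(y - 10)² = 340 + 80 - 400 = 20
Divide through by 20 to get (x - 4)²/4 - (y - 10)²/5 = 1.
Hyperbola, center (4, 10), transverse axis horizontal; a² = 4, b² = 5.
c² = a² + b² = 4 + 5 = 9, so c = 3.
Foci lie on the horizontal axis through the center: (h ± c, k).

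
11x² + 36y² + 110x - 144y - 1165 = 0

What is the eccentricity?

e = 5/6

Group: 11(x² + 10x) + 36(y² - 4y) = 1165
11(x + 5)² + 36(y - 2)² = 1165 + 275 + 144 = 1584
Dividing both sides by 1584: (x + 5)²/144 + (y - 2)²/44 = 1
Ellipse, center (-5, 2), major axis horizontal; a² = 144, b² = 44.
c² = a² - b² = 100, so c = 10.
e = c/a = 10/12 = 5/6.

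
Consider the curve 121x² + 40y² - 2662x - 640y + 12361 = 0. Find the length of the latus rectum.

80/11

Collect terms: 121(x² - 22x) + 40(y² - 16y) = -12361
121(x - 11)² + 40(y - 8)² = -12361 + 14641 + 2560 = 4840
Divide through by 4840 to get (x - 11)²/40 + (y - 8)²/121 = 1.
Ellipse, center (11, 8), major axis vertical; a² = 121, b² = 40.
Latus rectum length = 2b²/a = 2·40/11 = 80/11.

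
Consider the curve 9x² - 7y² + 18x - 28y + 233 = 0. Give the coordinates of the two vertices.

(-1, -8) and (-1, 4)

Group the x- and y-terms: 9(x² + 2x) -7(y² + 4y) = -233
Complete the square in x and y: 9(x + 1)² -7(y + 2)² = -233 + 9 - 28 = -252
Dividing both sides by -252: (y + 2)²/36 - (x + 1)²/28 = 1
Hyperbola, center (-1, -2), transverse axis vertical; a² = 36, b² = 28.
a = 6. Vertices at (h, k ± a).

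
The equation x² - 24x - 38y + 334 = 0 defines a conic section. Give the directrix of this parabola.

y = -9/2

Only x is squared. Complete the square in x: (x - 12)² = 38(y - 5).
Vertex (12, 5); 4p = 38 so p = 19/2. Opens up.
Directrix is the horizontal line y = k − p = 5 − (19/2) = -9/2.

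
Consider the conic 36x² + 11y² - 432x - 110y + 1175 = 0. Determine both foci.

(6, 0) and (6, 10)

36(x² - 12x) + 11(y² - 10y) = -1175
36(x - 6)² + 11(y - 5)² = -1175 + 1296 + 275 = 396
Divide by 396: (x - 6)²/11 + (y - 5)²/36 = 1
Ellipse, center (6, 5), major axis vertical; a² = 36, b² = 11.
c² = a² - b² = 36 - 11 = 25, so c = 5.
Foci lie on the vertical axis through the center: (h, k ± c).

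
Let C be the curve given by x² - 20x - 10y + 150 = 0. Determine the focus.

(10, 15/2)

Only x is squared. Complete the square in x: (x - 10)² = 10(y - 5).
Vertex (10, 5); 4p = 10 so p = 5/2. Opens up.
Focus is p units from the vertex along the axis: (h, k + p).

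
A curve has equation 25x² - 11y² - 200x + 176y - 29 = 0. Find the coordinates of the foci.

Rearranging, 25(x² - 8x) -11(y² - 16y) = 29.
Complete the square: 25(x - 4)² -11(y - 8)² = 29 + 400 - 704 = -275
Dividing both sides by -275: (y - 8)²/25 - (x - 4)²/11 = 1
Hyperbola, center (4, 8), transverse axis vertical; a² = 25, b² = 11.
c² = a² + b² = 25 + 11 = 36, so c = 6.
Foci lie on the vertical axis through the center: (h, k ± c).

(4, 2) and (4, 14)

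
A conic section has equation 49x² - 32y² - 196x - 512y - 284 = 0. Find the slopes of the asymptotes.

Group the x- and y-terms: 49(x² - 4x) -32(y² + 16y) = 284
Complete the square in x and y: 49(x - 2)² -32(y + 8)² = 284 + 196 - 2048 = -1568
Divide by -1568: (y + 8)²/49 - (x - 2)²/32 = 1
Hyperbola, center (2, -8), transverse axis vertical; a² = 49, b² = 32.
For a vertical hyperbola the asymptotes have slope ±a/b.
Here that is ±7/4√2 = ±7√2/8.

7√2/8 and -7√2/8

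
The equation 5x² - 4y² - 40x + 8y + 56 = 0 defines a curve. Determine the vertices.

Group: 5(x² - 8x) -4(y² - 2y) = -56
Complete the square in x and y: 5(x - 4)² -4(y - 1)² = -56 + 80 - 4 = 20
Divide through by 20 to get (x - 4)²/4 - (y - 1)²/5 = 1.
Hyperbola, center (4, 1), transverse axis horizontal; a² = 4, b² = 5.
a = 2. Vertices at (h ± a, k).

(2, 1) and (6, 1)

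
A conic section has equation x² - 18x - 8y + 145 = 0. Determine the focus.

Only x is squared. Complete the square in x: (x - 9)² = 8(y - 8).
Vertex (9, 8); 4p = 8 so p = 2. Opens up.
Focus is p units from the vertex along the axis: (h, k + p).

(9, 10)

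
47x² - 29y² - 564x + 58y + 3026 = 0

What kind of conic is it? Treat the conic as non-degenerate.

No xy term. Coefficients of x² and y² are A = 47, C = -29.
A and C have opposite signs ⇒ hyperbola.

hyperbola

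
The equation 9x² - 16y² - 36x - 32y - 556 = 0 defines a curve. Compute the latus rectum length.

Collect terms: 9(x² - 4x) -16(y² + 2y) = 556
Complete the square in x and y: 9(x - 2)² -16(y + 1)² = 556 + 36 - 16 = 576
Dividing both sides by 576: (x - 2)²/64 - (y + 1)²/36 = 1
Hyperbola, center (2, -1), transverse axis horizontal; a² = 64, b² = 36.
Latus rectum length = 2b²/a = 2·36/8 = 9.

9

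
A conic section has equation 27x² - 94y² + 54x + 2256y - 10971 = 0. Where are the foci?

Group: 27(x² + 2x) -94(y² - 24y) = 10971
Completing the square gives 27(x + 1)² -94(y - 12)² = 10971 + 27 - 13536 = -2538.
Dividing both sides by -2538: (y - 12)²/27 - (x + 1)²/94 = 1
Hyperbola, center (-1, 12), transverse axis vertical; a² = 27, b² = 94.
c² = a² + b² = 27 + 94 = 121, so c = 11.
Foci lie on the vertical axis through the center: (h, k ± c).

(-1, 1) and (-1, 23)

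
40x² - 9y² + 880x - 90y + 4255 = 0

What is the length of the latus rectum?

Group: 40(x² + 22x) -9(y² + 10y) = -4255
Completing the square gives 40(x + 11)² -9(y + 5)² = -4255 + 4840 - 225 = 360.
Divide through by 360 to get (x + 11)²/9 - (y + 5)²/40 = 1.
Hyperbola, center (-11, -5), transverse axis horizontal; a² = 9, b² = 40.
Latus rectum length = 2b²/a = 2·40/3 = 80/3.

80/3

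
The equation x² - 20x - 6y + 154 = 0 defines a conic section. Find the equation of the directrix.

Only x is squared. Complete the square in x: (x - 10)² = 6(y - 9).
Vertex (10, 9); 4p = 6 so p = 3/2. Opens up.
Directrix is the horizontal line y = k − p = 9 − (3/2) = 15/2.

y = 15/2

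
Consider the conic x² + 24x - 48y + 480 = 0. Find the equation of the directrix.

y = -5

Only x is squared. Complete the square in x: (x + 12)² = 48(y - 7).
Vertex (-12, 7); 4p = 48 so p = 12. Opens up.
Directrix is the horizontal line y = k − p = 7 − (12) = -5.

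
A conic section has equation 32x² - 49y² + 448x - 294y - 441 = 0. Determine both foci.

Group the x- and y-terms: 32(x² + 14x) -49(y² + 6y) = 441
Completing the square gives 32(x + 7)² -49(y + 3)² = 441 + 1568 - 441 = 1568.
Divide through by 1568 to get (x + 7)²/49 - (y + 3)²/32 = 1.
Hyperbola, center (-7, -3), transverse axis horizontal; a² = 49, b² = 32.
c² = a² + b² = 49 + 32 = 81, so c = 9.
Foci lie on the horizontal axis through the center: (h ± c, k).

(-16, -3) and (2, -3)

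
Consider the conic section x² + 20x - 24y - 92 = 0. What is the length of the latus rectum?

Only x is squared. Complete the square in x: (x + 10)² = 24(y + 8).
Vertex (-10, -8); 4p = 24 so p = 6. Opens up.
Latus rectum length = |4p| = 24.

24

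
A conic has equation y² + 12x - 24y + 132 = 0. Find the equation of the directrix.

x = 4

Only y is squared. Complete the square in y: (y - 12)² = -12(x - 1).
Vertex (1, 12); 4p = -12 so p = -3. Opens left.
Directrix is the vertical line x = h − p = 1 − (-3) = 4.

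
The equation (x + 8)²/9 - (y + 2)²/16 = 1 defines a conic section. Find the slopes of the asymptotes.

4/3 and -4/3

Center (-8, -2). The positive term is the x-term, so the transverse axis is horizontal; a² = 9, b² = 16.
For a horizontal hyperbola the asymptotes have slope ±b/a.
Here that is ±4/3.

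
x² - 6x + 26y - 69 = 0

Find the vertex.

(3, 3)

Only x is squared. Complete the square in x: (x - 3)² = -26(y - 3).
Vertex (3, 3); 4p = -26 so p = -13/2. Opens down.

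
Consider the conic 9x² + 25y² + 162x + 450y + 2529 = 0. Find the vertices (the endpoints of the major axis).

Group: 9(x² + 18x) + 25(y² + 18y) = -2529
Completing the square gives 9(x + 9)² + 25(y + 9)² = -2529 + 729 + 2025 = 225.
Divide by 225: (x + 9)²/25 + (y + 9)²/9 = 1
Ellipse, center (-9, -9), major axis horizontal; a² = 25, b² = 9.
a = 5. Vertices at (h ± a, k).

(-14, -9) and (-4, -9)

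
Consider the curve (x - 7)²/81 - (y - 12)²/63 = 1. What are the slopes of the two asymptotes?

Center (7, 12). The positive term is the x-term, so the transverse axis is horizontal; a² = 81, b² = 63.
For a horizontal hyperbola the asymptotes have slope ±b/a.
Here that is ±3√7/9 = ±√7/3.

√7/3 and -√7/3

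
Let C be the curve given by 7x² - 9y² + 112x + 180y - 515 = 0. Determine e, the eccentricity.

e = 4/3

7(x² + 16x) -9(y² - 20y) = 515
7(x + 8)² -9(y - 10)² = 515 + 448 - 900 = 63
Dividing both sides by 63: (x + 8)²/9 - (y - 10)²/7 = 1
Hyperbola, center (-8, 10), transverse axis horizontal; a² = 9, b² = 7.
c² = a² + b² = 16, so c = 4.
e = c/a = 4/3.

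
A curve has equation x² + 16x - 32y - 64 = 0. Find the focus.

(-8, 4)

Only x is squared. Complete the square in x: (x + 8)² = 32(y + 4).
Vertex (-8, -4); 4p = 32 so p = 8. Opens up.
Focus is p units from the vertex along the axis: (h, k + p).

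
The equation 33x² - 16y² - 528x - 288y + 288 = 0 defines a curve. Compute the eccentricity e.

Collect terms: 33(x² - 16x) -16(y² + 18y) = -288
Completing the square gives 33(x - 8)² -16(y + 9)² = -288 + 2112 - 1296 = 528.
Divide through by 528 to get (x - 8)²/16 - (y + 9)²/33 = 1.
Hyperbola, center (8, -9), transverse axis horizontal; a² = 16, b² = 33.
c² = a² + b² = 49, so c = 7.
e = c/a = 7/4.

e = 7/4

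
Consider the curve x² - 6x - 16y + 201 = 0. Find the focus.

(3, 16)

Only x is squared. Complete the square in x: (x - 3)² = 16(y - 12).
Vertex (3, 12); 4p = 16 so p = 4. Opens up.
Focus is p units from the vertex along the axis: (h, k + p).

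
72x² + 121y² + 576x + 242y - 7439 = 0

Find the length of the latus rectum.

144/11

Group: 72(x² + 8x) + 121(y² + 2y) = 7439
Complete the square: 72(x + 4)² + 121(y + 1)² = 7439 + 1152 + 121 = 8712
Divide through by 8712 to get (x + 4)²/121 + (y + 1)²/72 = 1.
Ellipse, center (-4, -1), major axis horizontal; a² = 121, b² = 72.
Latus rectum length = 2b²/a = 2·72/11 = 144/11.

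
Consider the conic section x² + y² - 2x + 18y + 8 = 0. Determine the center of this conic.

Rearranging, (x² - 2x) + (y² + 18y) = -8.
Complete the square: (x - 1)² + (y + 9)² = -8 + 1 + 81 = 74
So (x - 1)² + (y + 9)² = 74.
Circle centered at (1, -9) with r² = 74.

(1, -9)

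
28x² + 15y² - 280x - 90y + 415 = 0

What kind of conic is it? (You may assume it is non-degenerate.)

No xy term. Coefficients of x² and y² are A = 28, C = 15.
A and C have the same sign but A ≠ C ⇒ ellipse.

ellipse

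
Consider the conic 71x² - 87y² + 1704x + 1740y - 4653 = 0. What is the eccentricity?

e = √13746/87

Group the x- and y-terms: 71(x² + 24x) -87(y² - 20y) = 4653
Complete the square in x and y: 71(x + 12)² -87(y - 10)² = 4653 + 10224 - 8700 = 6177
Dividing both sides by 6177: (x + 12)²/87 - (y - 10)²/71 = 1
Hyperbola, center (-12, 10), transverse axis horizontal; a² = 87, b² = 71.
c² = a² + b² = 158, so c = √158.
e = c/a = √158/√87 = √13746/87.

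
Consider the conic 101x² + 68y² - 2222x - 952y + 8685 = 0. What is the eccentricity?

e = √3333/101

Group the x- and y-terms: 101(x² - 22x) + 68(y² - 14y) = -8685
101(x - 11)² + 68(y - 7)² = -8685 + 12221 + 3332 = 6868
Divide by 6868: (x - 11)²/68 + (y - 7)²/101 = 1
Ellipse, center (11, 7), major axis vertical; a² = 101, b² = 68.
c² = a² - b² = 33, so c = √33.
e = c/a = √33/√101 = √3333/101.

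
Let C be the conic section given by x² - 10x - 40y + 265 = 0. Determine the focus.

Only x is squared. Complete the square in x: (x - 5)² = 40(y - 6).
Vertex (5, 6); 4p = 40 so p = 10. Opens up.
Focus is p units from the vertex along the axis: (h, k + p).

(5, 16)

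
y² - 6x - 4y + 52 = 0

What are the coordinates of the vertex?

Only y is squared. Complete the square in y: (y - 2)² = 6(x - 8).
Vertex (8, 2); 4p = 6 so p = 3/2. Opens right.

(8, 2)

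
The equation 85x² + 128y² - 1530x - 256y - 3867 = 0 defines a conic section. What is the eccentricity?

Rearranging, 85(x² - 18x) + 128(y² - 2y) = 3867.
Complete the square in x and y: 85(x - 9)² + 128(y - 1)² = 3867 + 6885 + 128 = 10880
Dividing both sides by 10880: (x - 9)²/128 + (y - 1)²/85 = 1
Ellipse, center (9, 1), major axis horizontal; a² = 128, b² = 85.
c² = a² - b² = 43, so c = √43.
e = c/a = √43/8√2 = √86/16.

e = √86/16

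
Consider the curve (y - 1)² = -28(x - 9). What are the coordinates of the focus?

(2, 1)

Vertex (9, 1); 4p = -28 so p = -7. Opens left.
Focus is p units from the vertex along the axis: (h + p, k).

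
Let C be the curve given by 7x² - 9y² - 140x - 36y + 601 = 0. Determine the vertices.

(7, -2) and (13, -2)

Rearranging, 7(x² - 20x) -9(y² + 4y) = -601.
7(x - 10)² -9(y + 2)² = -601 + 700 - 36 = 63
Divide through by 63 to get (x - 10)²/9 - (y + 2)²/7 = 1.
Hyperbola, center (10, -2), transverse axis horizontal; a² = 9, b² = 7.
a = 3. Vertices at (h ± a, k).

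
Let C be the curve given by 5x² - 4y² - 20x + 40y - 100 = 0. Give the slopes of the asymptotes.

Group the x- and y-terms: 5(x² - 4x) -4(y² - 10y) = 100
Complete the square in x and y: 5(x - 2)² -4(y - 5)² = 100 + 20 - 100 = 20
Divide through by 20 to get (x - 2)²/4 - (y - 5)²/5 = 1.
Hyperbola, center (2, 5), transverse axis horizontal; a² = 4, b² = 5.
For a horizontal hyperbola the asymptotes have slope ±b/a.
Here that is ±√5/2.

√5/2 and -√5/2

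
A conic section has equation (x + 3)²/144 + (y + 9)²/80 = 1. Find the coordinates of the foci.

(-11, -9) and (5, -9)

Center (-3, -9). The larger denominator 144 sits under the x-term, so the major axis is horizontal; a² = 144, b² = 80.
c² = a² - b² = 144 - 80 = 64, so c = 8.
Foci lie on the horizontal axis through the center: (h ± c, k).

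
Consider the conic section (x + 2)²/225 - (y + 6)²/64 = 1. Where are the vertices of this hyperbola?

Center (-2, -6). The positive term is the x-term, so the transverse axis is horizontal; a² = 225, b² = 64.
a = 15. Vertices at (h ± a, k).

(-17, -6) and (13, -6)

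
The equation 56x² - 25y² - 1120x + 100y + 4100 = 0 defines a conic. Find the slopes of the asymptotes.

Rearranging, 56(x² - 20x) -25(y² - 4y) = -4100.
Completing the square gives 56(x - 10)² -25(y - 2)² = -4100 + 5600 - 100 = 1400.
Divide by 1400: (x - 10)²/25 - (y - 2)²/56 = 1
Hyperbola, center (10, 2), transverse axis horizontal; a² = 25, b² = 56.
For a horizontal hyperbola the asymptotes have slope ±b/a.
Here that is ±2√14/5.

2√14/5 and -2√14/5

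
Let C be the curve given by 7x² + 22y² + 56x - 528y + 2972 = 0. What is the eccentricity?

e = √330/22

7(x² + 8x) + 22(y² - 24y) = -2972
7(x + 4)² + 22(y - 12)² = -2972 + 112 + 3168 = 308
Divide through by 308 to get (x + 4)²/44 + (y - 12)²/14 = 1.
Ellipse, center (-4, 12), major axis horizontal; a² = 44, b² = 14.
c² = a² - b² = 30, so c = √30.
e = c/a = √30/2√11 = √330/22.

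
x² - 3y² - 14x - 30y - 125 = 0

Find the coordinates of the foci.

(x² - 14x) -3(y² + 10y) = 125
Complete the square in x and y: (x - 7)² -3(y + 5)² = 125 + 49 - 75 = 99
Divide through by 99 to get (x - 7)²/99 - (y + 5)²/33 = 1.
Hyperbola, center (7, -5), transverse axis horizontal; a² = 99, b² = 33.
c² = a² + b² = 99 + 33 = 132, so c = 2√33.
Foci lie on the horizontal axis through the center: (h ± c, k).

(7 - 2√33, -5) and (7 + 2√33, -5)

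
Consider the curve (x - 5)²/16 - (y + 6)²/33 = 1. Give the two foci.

(-2, -6) and (12, -6)

Center (5, -6). The positive term is the x-term, so the transverse axis is horizontal; a² = 16, b² = 33.
c² = a² + b² = 16 + 33 = 49, so c = 7.
Foci lie on the horizontal axis through the center: (h ± c, k).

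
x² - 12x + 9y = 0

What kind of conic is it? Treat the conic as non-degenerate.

parabola

No xy term. Coefficients of x² and y² are A = 1, C = 0.
Exactly one squared variable ⇒ parabola.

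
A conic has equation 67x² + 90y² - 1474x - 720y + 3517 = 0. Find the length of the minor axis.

Group: 67(x² - 22x) + 90(y² - 8y) = -3517
Complete the square: 67(x - 11)² + 90(y - 4)² = -3517 + 8107 + 1440 = 6030
Dividing both sides by 6030: (x - 11)²/90 + (y - 4)²/67 = 1
Ellipse, center (11, 4), major axis horizontal; a² = 90, b² = 67.
b² = 67 so b = √67; the minor axis has length 2b = 2√67.

2√67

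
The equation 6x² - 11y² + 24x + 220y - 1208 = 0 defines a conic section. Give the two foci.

(-2 - √34, 10) and (-2 + √34, 10)

Group: 6(x² + 4x) -11(y² - 20y) = 1208
Completing the square gives 6(x + 2)² -11(y - 10)² = 1208 + 24 - 1100 = 132.
Divide through by 132 to get (x + 2)²/22 - (y - 10)²/12 = 1.
Hyperbola, center (-2, 10), transverse axis horizontal; a² = 22, b² = 12.
c² = a² + b² = 22 + 12 = 34, so c = √34.
Foci lie on the horizontal axis through the center: (h ± c, k).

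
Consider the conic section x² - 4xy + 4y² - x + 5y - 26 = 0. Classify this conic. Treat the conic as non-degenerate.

parabola

A = 1, B = -4, C = 4.
Discriminant B² − 4AC = (-4)² − 4·1·4 = 0.
B² − 4AC = 0 ⇒ parabola.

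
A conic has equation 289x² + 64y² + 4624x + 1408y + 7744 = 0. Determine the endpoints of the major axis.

Group: 289(x² + 16x) + 64(y² + 22y) = -7744
289(x + 8)² + 64(y + 11)² = -7744 + 18496 + 7744 = 18496
Dividing both sides by 18496: (x + 8)²/64 + (y + 11)²/289 = 1
Ellipse, center (-8, -11), major axis vertical; a² = 289, b² = 64.
a = 17. Vertices at (h, k ± a).

(-8, -28) and (-8, 6)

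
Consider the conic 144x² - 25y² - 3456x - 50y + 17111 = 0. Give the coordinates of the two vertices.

(7, -1) and (17, -1)

Collect terms: 144(x² - 24x) -25(y² + 2y) = -17111
Completing the square gives 144(x - 12)² -25(y + 1)² = -17111 + 20736 - 25 = 3600.
Divide by 3600: (x - 12)²/25 - (y + 1)²/144 = 1
Hyperbola, center (12, -1), transverse axis horizontal; a² = 25, b² = 144.
a = 5. Vertices at (h ± a, k).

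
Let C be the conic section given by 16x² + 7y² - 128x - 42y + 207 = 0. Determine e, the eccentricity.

Rearranging, 16(x² - 8x) + 7(y² - 6y) = -207.
Complete the square: 16(x - 4)² + 7(y - 3)² = -207 + 256 + 63 = 112
Divide through by 112 to get (x - 4)²/7 + (y - 3)²/16 = 1.
Ellipse, center (4, 3), major axis vertical; a² = 16, b² = 7.
c² = a² - b² = 9, so c = 3.
e = c/a = 3/4.

e = 3/4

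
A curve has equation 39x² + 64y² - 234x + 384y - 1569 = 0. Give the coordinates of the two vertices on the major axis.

(-5, -3) and (11, -3)

Group the x- and y-terms: 39(x² - 6x) + 64(y² + 6y) = 1569
Complete the square: 39(x - 3)² + 64(y + 3)² = 1569 + 351 + 576 = 2496
Divide through by 2496 to get (x - 3)²/64 + (y + 3)²/39 = 1.
Ellipse, center (3, -3), major axis horizontal; a² = 64, b² = 39.
a = 8. Vertices at (h ± a, k).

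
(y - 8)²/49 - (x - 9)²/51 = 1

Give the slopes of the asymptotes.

7√51/51 and -7√51/51

Center (9, 8). The positive term is the y-term, so the transverse axis is vertical; a² = 49, b² = 51.
For a vertical hyperbola the asymptotes have slope ±a/b.
Here that is ±7/√51 = ±7√51/51.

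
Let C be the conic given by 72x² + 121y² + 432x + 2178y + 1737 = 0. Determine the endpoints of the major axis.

72(x² + 6x) + 121(y² + 18y) = -1737
Completing the square gives 72(x + 3)² + 121(y + 9)² = -1737 + 648 + 9801 = 8712.
Dividing both sides by 8712: (x + 3)²/121 + (y + 9)²/72 = 1
Ellipse, center (-3, -9), major axis horizontal; a² = 121, b² = 72.
a = 11. Vertices at (h ± a, k).

(-14, -9) and (8, -9)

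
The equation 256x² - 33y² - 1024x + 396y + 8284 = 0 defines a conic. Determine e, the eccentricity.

Collect terms: 256(x² - 4x) -33(y² - 12y) = -8284
Complete the square in x and y: 256(x - 2)² -33(y - 6)² = -8284 + 1024 - 1188 = -8448
Divide by -8448: (y - 6)²/256 - (x - 2)²/33 = 1
Hyperbola, center (2, 6), transverse axis vertical; a² = 256, b² = 33.
c² = a² + b² = 289, so c = 17.
e = c/a = 17/16.

e = 17/16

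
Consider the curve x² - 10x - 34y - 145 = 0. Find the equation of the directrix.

y = -27/2

Only x is squared. Complete the square in x: (x - 5)² = 34(y + 5).
Vertex (5, -5); 4p = 34 so p = 17/2. Opens up.
Directrix is the horizontal line y = k − p = -5 − (17/2) = -27/2.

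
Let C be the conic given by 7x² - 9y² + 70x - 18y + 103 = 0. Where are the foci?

Rearranging, 7(x² + 10x) -9(y² + 2y) = -103.
7(x + 5)² -9(y + 1)² = -103 + 175 - 9 = 63
Dividing both sides by 63: (x + 5)²/9 - (y + 1)²/7 = 1
Hyperbola, center (-5, -1), transverse axis horizontal; a² = 9, b² = 7.
c² = a² + b² = 9 + 7 = 16, so c = 4.
Foci lie on the horizontal axis through the center: (h ± c, k).

(-9, -1) and (-1, -1)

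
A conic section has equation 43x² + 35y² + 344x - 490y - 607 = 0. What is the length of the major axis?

Group: 43(x² + 8x) + 35(y² - 14y) = 607
Complete the square: 43(x + 4)² + 35(y - 7)² = 607 + 688 + 1715 = 3010
Divide by 3010: (x + 4)²/70 + (y - 7)²/86 = 1
Ellipse, center (-4, 7), major axis vertical; a² = 86, b² = 70.
a² = 86 so a = √86; the major axis has length 2a = 2√86.

2√86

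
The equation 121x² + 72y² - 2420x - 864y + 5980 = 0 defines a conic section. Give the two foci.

121(x² - 20x) + 72(y² - 12y) = -5980
Complete the square: 121(x - 10)² + 72(y - 6)² = -5980 + 12100 + 2592 = 8712
Divide through by 8712 to get (x - 10)²/72 + (y - 6)²/121 = 1.
Ellipse, center (10, 6), major axis vertical; a² = 121, b² = 72.
c² = a² - b² = 121 - 72 = 49, so c = 7.
Foci lie on the vertical axis through the center: (h, k ± c).

(10, -1) and (10, 13)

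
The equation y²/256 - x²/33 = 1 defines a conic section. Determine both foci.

Center (0, 0). The positive term is the y-term, so the transverse axis is vertical; a² = 256, b² = 33.
c² = a² + b² = 256 + 33 = 289, so c = 17.
Foci lie on the vertical axis through the center: (h, k ± c).

(0, -17) and (0, 17)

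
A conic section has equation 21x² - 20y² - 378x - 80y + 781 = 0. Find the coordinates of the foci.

(9 - √82, -2) and (9 + √82, -2)

Group: 21(x² - 18x) -20(y² + 4y) = -781
Complete the square: 21(x - 9)² -20(y + 2)² = -781 + 1701 - 80 = 840
Divide through by 840 to get (x - 9)²/40 - (y + 2)²/42 = 1.
Hyperbola, center (9, -2), transverse axis horizontal; a² = 40, b² = 42.
c² = a² + b² = 40 + 42 = 82, so c = √82.
Foci lie on the horizontal axis through the center: (h ± c, k).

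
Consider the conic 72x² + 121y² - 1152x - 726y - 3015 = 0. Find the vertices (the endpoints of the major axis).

Collect terms: 72(x² - 16x) + 121(y² - 6y) = 3015
Complete the square in x and y: 72(x - 8)² + 121(y - 3)² = 3015 + 4608 + 1089 = 8712
Divide by 8712: (x - 8)²/121 + (y - 3)²/72 = 1
Ellipse, center (8, 3), major axis horizontal; a² = 121, b² = 72.
a = 11. Vertices at (h ± a, k).

(-3, 3) and (19, 3)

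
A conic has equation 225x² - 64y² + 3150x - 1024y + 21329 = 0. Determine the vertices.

(-7, -23) and (-7, 7)

Group: 225(x² + 14x) -64(y² + 16y) = -21329
Completing the square gives 225(x + 7)² -64(y + 8)² = -21329 + 11025 - 4096 = -14400.
Divide by -14400: (y + 8)²/225 - (x + 7)²/64 = 1
Hyperbola, center (-7, -8), transverse axis vertical; a² = 225, b² = 64.
a = 15. Vertices at (h, k ± a).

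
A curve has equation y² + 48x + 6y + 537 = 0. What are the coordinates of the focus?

(-23, -3)

Only y is squared. Complete the square in y: (y + 3)² = -48(x + 11).
Vertex (-11, -3); 4p = -48 so p = -12. Opens left.
Focus is p units from the vertex along the axis: (h + p, k).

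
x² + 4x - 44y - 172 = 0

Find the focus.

Only x is squared. Complete the square in x: (x + 2)² = 44(y + 4).
Vertex (-2, -4); 4p = 44 so p = 11. Opens up.
Focus is p units from the vertex along the axis: (h, k + p).

(-2, 7)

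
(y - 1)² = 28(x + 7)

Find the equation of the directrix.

x = -14

Vertex (-7, 1); 4p = 28 so p = 7. Opens right.
Directrix is the vertical line x = h − p = -7 − (7) = -14.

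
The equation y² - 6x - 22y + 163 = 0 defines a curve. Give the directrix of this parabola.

Only y is squared. Complete the square in y: (y - 11)² = 6(x - 7).
Vertex (7, 11); 4p = 6 so p = 3/2. Opens right.
Directrix is the vertical line x = h − p = 7 − (3/2) = 11/2.

x = 11/2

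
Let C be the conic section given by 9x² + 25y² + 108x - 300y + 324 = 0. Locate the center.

9(x² + 12x) + 25(y² - 12y) = -324
Completing the square gives 9(x + 6)² + 25(y - 6)² = -324 + 324 + 900 = 900.
Divide by 900: (x + 6)²/100 + (y - 6)²/36 = 1
Ellipse with center (-6, 6).

(-6, 6)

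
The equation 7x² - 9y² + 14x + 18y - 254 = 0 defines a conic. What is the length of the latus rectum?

Group: 7(x² + 2x) -9(y² - 2y) = 254
Complete the square: 7(x + 1)² -9(y - 1)² = 254 + 7 - 9 = 252
Divide by 252: (x + 1)²/36 - (y - 1)²/28 = 1
Hyperbola, center (-1, 1), transverse axis horizontal; a² = 36, b² = 28.
Latus rectum length = 2b²/a = 2·28/6 = 28/3.

28/3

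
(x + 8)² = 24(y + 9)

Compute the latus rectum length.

24

Vertex (-8, -9); 4p = 24 so p = 6. Opens up.
Latus rectum length = |4p| = 24.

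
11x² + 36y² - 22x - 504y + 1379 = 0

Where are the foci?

(-4, 7) and (6, 7)

Collect terms: 11(x² - 2x) + 36(y² - 14y) = -1379
Complete the square: 11(x - 1)² + 36(y - 7)² = -1379 + 11 + 1764 = 396
Dividing both sides by 396: (x - 1)²/36 + (y - 7)²/11 = 1
Ellipse, center (1, 7), major axis horizontal; a² = 36, b² = 11.
c² = a² - b² = 36 - 11 = 25, so c = 5.
Foci lie on the horizontal axis through the center: (h ± c, k).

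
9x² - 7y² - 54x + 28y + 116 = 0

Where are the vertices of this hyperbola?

(3, -1) and (3, 5)

9(x² - 6x) -7(y² - 4y) = -116
9(x - 3)² -7(y - 2)² = -116 + 81 - 28 = -63
Dividing both sides by -63: (y - 2)²/9 - (x - 3)²/7 = 1
Hyperbola, center (3, 2), transverse axis vertical; a² = 9, b² = 7.
a = 3. Vertices at (h, k ± a).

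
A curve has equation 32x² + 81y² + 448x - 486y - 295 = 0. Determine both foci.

(-14, 3) and (0, 3)

Group: 32(x² + 14x) + 81(y² - 6y) = 295
Complete the square in x and y: 32(x + 7)² + 81(y - 3)² = 295 + 1568 + 729 = 2592
Divide by 2592: (x + 7)²/81 + (y - 3)²/32 = 1
Ellipse, center (-7, 3), major axis horizontal; a² = 81, b² = 32.
c² = a² - b² = 81 - 32 = 49, so c = 7.
Foci lie on the horizontal axis through the center: (h ± c, k).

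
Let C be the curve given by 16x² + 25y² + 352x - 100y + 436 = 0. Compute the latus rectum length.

64/5

Group: 16(x² + 22x) + 25(y² - 4y) = -436
Completing the square gives 16(x + 11)² + 25(y - 2)² = -436 + 1936 + 100 = 1600.
Dividing both sides by 1600: (x + 11)²/100 + (y - 2)²/64 = 1
Ellipse, center (-11, 2), major axis horizontal; a² = 100, b² = 64.
Latus rectum length = 2b²/a = 2·64/10 = 64/5.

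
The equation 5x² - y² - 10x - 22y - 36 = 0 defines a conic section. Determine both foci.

Collect terms: 5(x² - 2x) -(y² + 22y) = 36
Completing the square gives 5(x - 1)² -(y + 11)² = 36 + 5 - 121 = -80.
Divide by -80: (y + 11)²/80 - (x - 1)²/16 = 1
Hyperbola, center (1, -11), transverse axis vertical; a² = 80, b² = 16.
c² = a² + b² = 80 + 16 = 96, so c = 4√6.
Foci lie on the vertical axis through the center: (h, k ± c).

(1, -11 - 4√6) and (1, -11 + 4√6)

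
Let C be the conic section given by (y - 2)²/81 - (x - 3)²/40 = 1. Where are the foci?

(3, -9) and (3, 13)

Center (3, 2). The positive term is the y-term, so the transverse axis is vertical; a² = 81, b² = 40.
c² = a² + b² = 81 + 40 = 121, so c = 11.
Foci lie on the vertical axis through the center: (h, k ± c).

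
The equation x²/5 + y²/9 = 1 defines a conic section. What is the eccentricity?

e = 2/3

Center (0, 0). The larger denominator 9 sits under the y-term, so the major axis is vertical; a² = 9, b² = 5.
c² = a² - b² = 4, so c = 2.
e = c/a = 2/3.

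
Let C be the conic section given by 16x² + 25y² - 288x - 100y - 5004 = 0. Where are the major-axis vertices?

(-11, 2) and (29, 2)

Rearranging, 16(x² - 18x) + 25(y² - 4y) = 5004.
Completing the square gives 16(x - 9)² + 25(y - 2)² = 5004 + 1296 + 100 = 6400.
Divide through by 6400 to get (x - 9)²/400 + (y - 2)²/256 = 1.
Ellipse, center (9, 2), major axis horizontal; a² = 400, b² = 256.
a = 20. Vertices at (h ± a, k).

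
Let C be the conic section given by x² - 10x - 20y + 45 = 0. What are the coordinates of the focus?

Only x is squared. Complete the square in x: (x - 5)² = 20(y - 1).
Vertex (5, 1); 4p = 20 so p = 5. Opens up.
Focus is p units from the vertex along the axis: (h, k + p).

(5, 6)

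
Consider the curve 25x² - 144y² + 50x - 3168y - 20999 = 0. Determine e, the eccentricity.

e = 13/12

Rearranging, 25(x² + 2x) -144(y² + 22y) = 20999.
Completing the square gives 25(x + 1)² -144(y + 11)² = 20999 + 25 - 17424 = 3600.
Divide by 3600: (x + 1)²/144 - (y + 11)²/25 = 1
Hyperbola, center (-1, -11), transverse axis horizontal; a² = 144, b² = 25.
c² = a² + b² = 169, so c = 13.
e = c/a = 13/12.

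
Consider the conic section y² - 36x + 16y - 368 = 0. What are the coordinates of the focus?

Only y is squared. Complete the square in y: (y + 8)² = 36(x + 12).
Vertex (-12, -8); 4p = 36 so p = 9. Opens right.
Focus is p units from the vertex along the axis: (h + p, k).

(-3, -8)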